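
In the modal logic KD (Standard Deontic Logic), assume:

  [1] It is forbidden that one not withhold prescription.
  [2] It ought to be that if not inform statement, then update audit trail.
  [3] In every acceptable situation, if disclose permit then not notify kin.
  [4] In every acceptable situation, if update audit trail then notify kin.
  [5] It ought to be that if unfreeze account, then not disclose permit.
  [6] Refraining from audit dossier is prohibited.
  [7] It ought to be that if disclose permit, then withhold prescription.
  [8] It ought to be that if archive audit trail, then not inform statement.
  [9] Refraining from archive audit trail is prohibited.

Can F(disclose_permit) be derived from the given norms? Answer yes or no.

Yes

Premise 9 is F(¬archive_audit_trail), i.e. O(archive_audit_trail).
Applying K to premise 8 (O(archive_audit_trail → ¬inform_statement)) and O(archive_audit_trail) yields O(¬inform_statement).
Premise 2 is O(¬inform_statement → update_audit_trail); since O(¬inform_statement), deontic closure gives O(update_audit_trail).
Premise 4 is O(update_audit_trail → notify_kin); since O(update_audit_trail), deontic closure gives O(notify_kin).
Premise 3, O(disclose_permit → ¬notify_kin), contraposes to O(notify_kin → ¬disclose_permit); with O(notify_kin) we get O(¬disclose_permit).
Premises 1, 5, 6, 7 do not contribute to this derivation.
So O(¬disclose_permit) holds, i.e. F(disclose_permit). The claim follows.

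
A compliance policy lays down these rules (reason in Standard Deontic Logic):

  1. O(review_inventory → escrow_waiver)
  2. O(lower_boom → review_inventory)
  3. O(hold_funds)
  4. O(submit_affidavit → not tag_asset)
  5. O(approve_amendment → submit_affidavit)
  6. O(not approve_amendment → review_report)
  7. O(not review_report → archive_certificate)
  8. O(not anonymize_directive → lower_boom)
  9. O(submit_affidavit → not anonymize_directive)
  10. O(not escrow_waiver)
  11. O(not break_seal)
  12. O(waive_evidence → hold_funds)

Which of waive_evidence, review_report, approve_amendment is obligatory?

review_report

Premise 10 gives O(not escrow_waiver).
Premise 1 is O(review_inventory → escrow_waiver); contrapositively O(not escrow_waiver → not review_inventory). Since O(not escrow_waiver) holds, K gives O(not review_inventory).
Premise 2 is O(lower_boom → review_inventory); contrapositively O(not review_inventory → not lower_boom). Since O(not review_inventory) holds, K gives O(not lower_boom).
The contrapositive of premise 8 (O(not anonymize_directive → lower_boom)) is O(not lower_boom → anonymize_directive), and O(not lower_boom) is already established, so O(anonymize_directive).
Premise 9 is O(submit_affidavit → not anonymize_directive); contrapositively O(anonymize_directive → not submit_affidavit). Since O(anonymize_directive) holds, K gives O(not submit_affidavit).
Premise 5, O(approve_amendment → submit_affidavit), contraposes to O(not submit_affidavit → not approve_amendment); with O(not submit_affidavit) we get O(not approve_amendment).
Premise 6 is O(not approve_amendment → review_report); since O(not approve_amendment), deontic closure gives O(review_report).
So O(review_report) holds — review_report is obligatory. None of the other listed options is made obligatory by any chain of premises.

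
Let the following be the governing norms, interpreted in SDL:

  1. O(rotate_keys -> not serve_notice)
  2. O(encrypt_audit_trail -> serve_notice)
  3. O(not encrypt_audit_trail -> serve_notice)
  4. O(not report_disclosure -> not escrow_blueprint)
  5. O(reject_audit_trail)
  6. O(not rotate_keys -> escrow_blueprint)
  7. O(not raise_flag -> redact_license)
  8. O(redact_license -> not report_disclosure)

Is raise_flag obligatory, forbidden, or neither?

Obligatory

Premises 3 and 2 cover both cases: O(not encrypt_audit_trail -> serve_notice) and O(encrypt_audit_trail -> serve_notice). Since not encrypt_audit_trail ∨ encrypt_audit_trail is a tautology, O(serve_notice) follows.
Premise 1, O(rotate_keys -> not serve_notice), contraposes to O(serve_notice -> not rotate_keys); with O(serve_notice) we get O(not rotate_keys).
From O(not rotate_keys) and premise 6, O(not rotate_keys -> escrow_blueprint), we obtain O(escrow_blueprint).
Premise 4 is O(not report_disclosure -> not escrow_blueprint); contrapositively O(escrow_blueprint -> report_disclosure). Since O(escrow_blueprint) holds, K gives O(report_disclosure).
The contrapositive of premise 8 (O(redact_license -> not report_disclosure)) is O(report_disclosure -> not redact_license), and O(report_disclosure) is already established, so O(not redact_license).
Premise 7, O(not raise_flag -> redact_license), contraposes to O(not redact_license -> raise_flag); with O(not redact_license) we get O(raise_flag).
Premise 5 does not contribute to this derivation.
Hence raise_flag is obligatory.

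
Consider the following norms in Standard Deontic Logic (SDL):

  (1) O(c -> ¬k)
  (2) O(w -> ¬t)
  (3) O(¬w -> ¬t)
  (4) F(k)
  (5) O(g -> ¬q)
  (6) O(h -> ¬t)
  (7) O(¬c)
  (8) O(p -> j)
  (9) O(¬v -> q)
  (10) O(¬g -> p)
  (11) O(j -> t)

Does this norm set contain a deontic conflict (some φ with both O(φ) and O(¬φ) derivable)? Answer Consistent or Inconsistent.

Premise 1 is O(c -> ¬k); even if O(¬k) held, inferring O(c) would be affirming the consequent — invalid.
So O(c) is not derivable, and the apparent clash with O(¬c) does not arise.
A world satisfying every obligation exists (e.g. c=false, g=true, h=false, j=false, k=false, p=false, q=false, t=false, v=true, w=false); no atom is both obligatory and forbidden, so the set is consistent.

Consistent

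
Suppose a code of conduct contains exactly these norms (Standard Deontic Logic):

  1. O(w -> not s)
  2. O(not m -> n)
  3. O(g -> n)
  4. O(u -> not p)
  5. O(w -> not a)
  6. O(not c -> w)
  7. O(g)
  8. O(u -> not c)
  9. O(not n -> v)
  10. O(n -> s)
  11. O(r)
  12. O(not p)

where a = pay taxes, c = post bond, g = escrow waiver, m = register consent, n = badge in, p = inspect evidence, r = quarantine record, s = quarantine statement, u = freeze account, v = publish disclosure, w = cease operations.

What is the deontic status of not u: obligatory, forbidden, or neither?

Premise 7 gives O(g).
Premise 3 is O(g -> n); since O(g), deontic closure gives O(n).
From O(n) and premise 10, O(n -> s), we obtain O(s).
Premise 1, O(w -> not s), contraposes to O(s -> not w); with O(s) we get O(not w).
The contrapositive of premise 6 (O(not c -> w)) is O(not w -> c), and O(not w) is already established, so O(c).
Premise 8 is O(u -> not c); contrapositively O(c -> not u). Since O(c) holds, K gives O(not u).
Premises 2, 4, 5, 9, 11, 12 do not contribute to this derivation.
Hence not u is obligatory.

Obligatory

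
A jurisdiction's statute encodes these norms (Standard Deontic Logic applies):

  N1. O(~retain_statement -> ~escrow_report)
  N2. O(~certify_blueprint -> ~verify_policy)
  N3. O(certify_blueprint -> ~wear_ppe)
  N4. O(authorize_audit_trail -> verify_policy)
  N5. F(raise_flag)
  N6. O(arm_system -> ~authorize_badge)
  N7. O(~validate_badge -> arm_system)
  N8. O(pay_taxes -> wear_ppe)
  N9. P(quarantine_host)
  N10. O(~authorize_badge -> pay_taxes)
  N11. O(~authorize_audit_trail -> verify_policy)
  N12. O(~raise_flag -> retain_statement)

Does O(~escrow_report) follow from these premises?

Premise 1 is O(~retain_statement -> ~escrow_report), but O(~retain_statement) is not derivable from the premises, so it does not yield O(~escrow_report).
No other premise forces O(~escrow_report). An ideal world satisfying every premise can still have ~escrow_report false, so O(~escrow_report) is not derivable.

No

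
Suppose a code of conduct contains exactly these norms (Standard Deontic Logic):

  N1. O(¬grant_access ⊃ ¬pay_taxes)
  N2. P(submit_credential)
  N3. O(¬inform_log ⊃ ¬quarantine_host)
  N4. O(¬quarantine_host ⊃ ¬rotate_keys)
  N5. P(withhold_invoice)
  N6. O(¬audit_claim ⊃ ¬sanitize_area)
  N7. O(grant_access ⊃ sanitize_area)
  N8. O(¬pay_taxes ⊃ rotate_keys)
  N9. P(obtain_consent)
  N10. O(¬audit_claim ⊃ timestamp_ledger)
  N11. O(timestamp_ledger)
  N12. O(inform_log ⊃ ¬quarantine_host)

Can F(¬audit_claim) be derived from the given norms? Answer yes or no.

Yes

Premises 3 and 12 cover both cases: O(¬inform_log ⊃ ¬quarantine_host) and O(inform_log ⊃ ¬quarantine_host). Since ¬inform_log ∨ inform_log is a tautology, O(¬quarantine_host) follows.
Premise 4 is O(¬quarantine_host ⊃ ¬rotate_keys); since O(¬quarantine_host), deontic closure gives O(¬rotate_keys).
Premise 8 is O(¬pay_taxes ⊃ rotate_keys); contrapositively O(¬rotate_keys ⊃ pay_taxes). Since O(¬rotate_keys) holds, K gives O(pay_taxes).
The contrapositive of premise 1 (O(¬grant_access ⊃ ¬pay_taxes)) is O(pay_taxes ⊃ grant_access), and O(pay_taxes) is already established, so O(grant_access).
With premise 7, O(grant_access ⊃ sanitize_area), the K-axiom yields O(sanitize_area).
Premise 6 is O(¬audit_claim ⊃ ¬sanitize_area); contrapositively O(sanitize_area ⊃ audit_claim). Since O(sanitize_area) holds, K gives O(audit_claim).
Premises 2, 5, 9, 10, 11 do not contribute to this derivation.
So O(audit_claim) holds, i.e. F(¬audit_claim). The claim follows.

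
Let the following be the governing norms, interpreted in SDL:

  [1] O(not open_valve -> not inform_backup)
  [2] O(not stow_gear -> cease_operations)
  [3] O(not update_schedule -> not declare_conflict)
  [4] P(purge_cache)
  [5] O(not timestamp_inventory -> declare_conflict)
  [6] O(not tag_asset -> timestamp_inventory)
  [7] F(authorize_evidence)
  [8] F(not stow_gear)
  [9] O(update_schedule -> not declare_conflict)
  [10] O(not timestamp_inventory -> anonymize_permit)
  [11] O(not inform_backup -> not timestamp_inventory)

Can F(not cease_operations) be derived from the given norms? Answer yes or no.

Premise 2 is O(not stow_gear -> cease_operations), but O(not stow_gear) is not derivable from the premises, so it does not yield O(cease_operations).
No other premise forces O(cease_operations). An ideal world satisfying every premise can still have not cease_operations true, so F(not cease_operations) is not derivable.

No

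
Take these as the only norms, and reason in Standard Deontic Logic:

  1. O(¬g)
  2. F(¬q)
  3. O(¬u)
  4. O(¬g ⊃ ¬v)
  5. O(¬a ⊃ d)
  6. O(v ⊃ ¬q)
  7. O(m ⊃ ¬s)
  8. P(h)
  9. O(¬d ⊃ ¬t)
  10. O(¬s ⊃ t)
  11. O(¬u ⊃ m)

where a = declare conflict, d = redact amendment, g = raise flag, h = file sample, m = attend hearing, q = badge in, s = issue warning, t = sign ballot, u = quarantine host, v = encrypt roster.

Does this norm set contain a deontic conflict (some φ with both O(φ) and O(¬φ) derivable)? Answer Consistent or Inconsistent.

Consistent

Premise 6 is O(v ⊃ ¬q), but O(v) is not derivable from the premises, so it does not yield O(¬q).
So O(¬q) is not derivable, and the apparent clash with O(q) does not arise.
A world satisfying every obligation exists (e.g. a=false, d=true, g=false, h=false, m=true, q=true, s=false, t=true, u=false, v=false); no atom is both obligatory and forbidden, so the set is consistent.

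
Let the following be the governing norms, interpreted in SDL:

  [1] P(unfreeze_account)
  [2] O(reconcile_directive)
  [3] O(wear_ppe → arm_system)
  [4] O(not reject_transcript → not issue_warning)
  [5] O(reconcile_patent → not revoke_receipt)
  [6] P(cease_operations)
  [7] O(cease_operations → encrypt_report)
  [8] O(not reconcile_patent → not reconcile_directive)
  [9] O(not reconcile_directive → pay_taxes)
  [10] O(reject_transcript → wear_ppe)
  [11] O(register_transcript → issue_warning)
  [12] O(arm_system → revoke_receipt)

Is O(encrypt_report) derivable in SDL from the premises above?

No

Premise 7 is O(cease_operations → encrypt_report), but O(cease_operations) is not derivable from the premises (the permission P(cease_operations) asserts only not O(not cease_operations), not O(cease_operations)), so it does not yield O(encrypt_report).
No other premise forces O(encrypt_report). An ideal world satisfying every premise can still have encrypt_report false, so O(encrypt_report) is not derivable.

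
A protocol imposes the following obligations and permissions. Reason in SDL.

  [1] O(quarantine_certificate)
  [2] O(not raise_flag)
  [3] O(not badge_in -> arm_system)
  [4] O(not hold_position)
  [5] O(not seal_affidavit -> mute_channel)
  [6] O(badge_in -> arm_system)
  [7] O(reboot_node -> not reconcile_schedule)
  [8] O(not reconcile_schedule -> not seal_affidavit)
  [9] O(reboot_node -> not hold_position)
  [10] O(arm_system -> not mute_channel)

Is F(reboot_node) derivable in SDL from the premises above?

Yes

Premises 6 and 3 cover both cases: O(badge_in -> arm_system) and O(not badge_in -> arm_system). Since badge_in ∨ not badge_in is a tautology, O(arm_system) follows.
Applying K to premise 10 (O(arm_system -> not mute_channel)) and O(arm_system) yields O(not mute_channel).
Premise 5, O(not seal_affidavit -> mute_channel), contraposes to O(not mute_channel -> seal_affidavit); with O(not mute_channel) we get O(seal_affidavit).
Premise 8 is O(not reconcile_schedule -> not seal_affidavit); contrapositively O(seal_affidavit -> reconcile_schedule). Since O(seal_affidavit) holds, K gives O(reconcile_schedule).
Premise 7 is O(reboot_node -> not reconcile_schedule); contrapositively O(reconcile_schedule -> not reboot_node). Since O(reconcile_schedule) holds, K gives O(not reboot_node).
Premises 1, 2, 4, 9 do not contribute to this derivation.
So O(not reboot_node) holds, i.e. F(reboot_node). The claim follows.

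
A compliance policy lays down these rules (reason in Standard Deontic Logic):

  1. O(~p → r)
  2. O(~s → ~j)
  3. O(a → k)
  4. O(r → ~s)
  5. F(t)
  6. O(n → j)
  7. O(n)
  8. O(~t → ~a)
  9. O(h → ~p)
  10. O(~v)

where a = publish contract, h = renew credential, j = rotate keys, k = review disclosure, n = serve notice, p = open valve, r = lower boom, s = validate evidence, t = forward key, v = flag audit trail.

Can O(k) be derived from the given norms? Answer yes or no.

No

Premise 3 is O(a → k), but O(a) is not derivable from the premises, so it does not yield O(k).
No other premise forces O(k). An ideal world satisfying every premise can still have k false, so O(k) is not derivable.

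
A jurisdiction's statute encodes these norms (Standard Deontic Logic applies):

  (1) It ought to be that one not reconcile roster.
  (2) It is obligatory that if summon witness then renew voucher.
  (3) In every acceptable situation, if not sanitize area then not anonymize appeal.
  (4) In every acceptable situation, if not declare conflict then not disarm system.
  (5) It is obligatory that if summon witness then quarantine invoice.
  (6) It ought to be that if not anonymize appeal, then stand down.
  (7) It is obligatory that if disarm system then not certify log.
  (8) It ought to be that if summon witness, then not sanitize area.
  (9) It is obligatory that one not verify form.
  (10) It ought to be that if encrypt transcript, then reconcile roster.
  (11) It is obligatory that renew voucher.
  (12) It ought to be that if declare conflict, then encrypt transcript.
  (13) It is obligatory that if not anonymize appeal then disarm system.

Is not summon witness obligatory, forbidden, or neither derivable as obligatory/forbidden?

Obligatory

Premise 1 states O(¬reconcile_roster) outright.
Premise 10 is O(encrypt_transcript → reconcile_roster); contrapositively O(¬reconcile_roster → ¬encrypt_transcript). Since O(¬reconcile_roster) holds, K gives O(¬encrypt_transcript).
Premise 12, O(declare_conflict → encrypt_transcript), contraposes to O(¬encrypt_transcript → ¬declare_conflict); with O(¬encrypt_transcript) we get O(¬declare_conflict).
Premise 4 is O(¬declare_conflict → ¬disarm_system); since O(¬declare_conflict), deontic closure gives O(¬disarm_system).
Premise 13 is O(¬anonymize_appeal → disarm_system); contrapositively O(¬disarm_system → anonymize_appeal). Since O(¬disarm_system) holds, K gives O(anonymize_appeal).
The contrapositive of premise 3 (O(¬sanitize_area → ¬anonymize_appeal)) is O(anonymize_appeal → sanitize_area), and O(anonymize_appeal) is already established, so O(sanitize_area).
Premise 8 is O(summon_witness → ¬sanitize_area); contrapositively O(sanitize_area → ¬summon_witness). Since O(sanitize_area) holds, K gives O(¬summon_witness).
Premises 2, 5, 6, 7, 9, 11 do not contribute to this derivation.
Hence ¬summon_witness is obligatory.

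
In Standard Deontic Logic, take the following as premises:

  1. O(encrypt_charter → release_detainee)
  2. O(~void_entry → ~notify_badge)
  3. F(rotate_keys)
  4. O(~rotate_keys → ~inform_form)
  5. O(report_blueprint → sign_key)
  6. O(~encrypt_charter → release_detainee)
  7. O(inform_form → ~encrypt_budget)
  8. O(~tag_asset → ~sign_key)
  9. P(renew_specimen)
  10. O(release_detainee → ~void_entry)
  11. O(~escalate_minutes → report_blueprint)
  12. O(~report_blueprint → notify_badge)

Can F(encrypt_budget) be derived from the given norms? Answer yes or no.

No

Premise 7 is O(inform_form → ~encrypt_budget), but O(inform_form) is not derivable from the premises, so it does not yield O(~encrypt_budget).
No other premise forces O(~encrypt_budget). An ideal world satisfying every premise can still have encrypt_budget true, so F(encrypt_budget) is not derivable.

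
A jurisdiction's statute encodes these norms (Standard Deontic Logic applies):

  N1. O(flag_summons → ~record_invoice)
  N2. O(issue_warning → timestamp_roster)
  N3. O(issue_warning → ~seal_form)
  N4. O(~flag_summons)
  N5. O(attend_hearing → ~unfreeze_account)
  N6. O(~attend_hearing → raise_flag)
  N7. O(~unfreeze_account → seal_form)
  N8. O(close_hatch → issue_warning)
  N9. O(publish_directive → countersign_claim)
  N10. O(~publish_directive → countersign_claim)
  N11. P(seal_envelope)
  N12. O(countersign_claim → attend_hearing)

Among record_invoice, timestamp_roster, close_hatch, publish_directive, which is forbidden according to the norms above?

close_hatch

Premises 10 and 9 are O(~publish_directive → countersign_claim) and O(publish_directive → countersign_claim); every ideal world satisfies ~publish_directive or publish_directive, so in either case countersign_claim holds — hence O(countersign_claim).
Applying K to premise 12 (O(countersign_claim → attend_hearing)) and O(countersign_claim) yields O(attend_hearing).
Applying K to premise 5 (O(attend_hearing → ~unfreeze_account)) and O(attend_hearing) yields O(~unfreeze_account).
Premise 7 is O(~unfreeze_account → seal_form); since O(~unfreeze_account), deontic closure gives O(seal_form).
Premise 3 is O(issue_warning → ~seal_form); contrapositively O(seal_form → ~issue_warning). Since O(seal_form) holds, K gives O(~issue_warning).
Premise 8, O(close_hatch → issue_warning), contraposes to O(~issue_warning → ~close_hatch); with O(~issue_warning) we get O(~close_hatch).
So O(~close_hatch) holds, i.e. close_hatch is forbidden. None of the other listed options is forbidden under the premises.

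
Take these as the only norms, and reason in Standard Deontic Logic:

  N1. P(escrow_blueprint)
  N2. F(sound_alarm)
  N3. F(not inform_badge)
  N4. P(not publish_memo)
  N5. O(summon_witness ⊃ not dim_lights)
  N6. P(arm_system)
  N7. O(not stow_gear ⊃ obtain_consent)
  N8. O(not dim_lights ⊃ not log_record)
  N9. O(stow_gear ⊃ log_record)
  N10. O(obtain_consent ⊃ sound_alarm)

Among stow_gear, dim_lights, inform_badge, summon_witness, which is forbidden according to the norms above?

summon_witness

F(sound_alarm) at premise 2 means O(not sound_alarm).
The contrapositive of premise 10 (O(obtain_consent ⊃ sound_alarm)) is O(not sound_alarm ⊃ not obtain_consent), and O(not sound_alarm) is already established, so O(not obtain_consent).
Premise 7, O(not stow_gear ⊃ obtain_consent), contraposes to O(not obtain_consent ⊃ stow_gear); with O(not obtain_consent) we get O(stow_gear).
Applying K to premise 9 (O(stow_gear ⊃ log_record)) and O(stow_gear) yields O(log_record).
The contrapositive of premise 8 (O(not dim_lights ⊃ not log_record)) is O(log_record ⊃ dim_lights), and O(log_record) is already established, so O(dim_lights).
The contrapositive of premise 5 (O(summon_witness ⊃ not dim_lights)) is O(dim_lights ⊃ not summon_witness), and O(dim_lights) is already established, so O(not summon_witness).
So O(not summon_witness) holds, i.e. summon_witness is forbidden. None of the other listed options is forbidden under the premises.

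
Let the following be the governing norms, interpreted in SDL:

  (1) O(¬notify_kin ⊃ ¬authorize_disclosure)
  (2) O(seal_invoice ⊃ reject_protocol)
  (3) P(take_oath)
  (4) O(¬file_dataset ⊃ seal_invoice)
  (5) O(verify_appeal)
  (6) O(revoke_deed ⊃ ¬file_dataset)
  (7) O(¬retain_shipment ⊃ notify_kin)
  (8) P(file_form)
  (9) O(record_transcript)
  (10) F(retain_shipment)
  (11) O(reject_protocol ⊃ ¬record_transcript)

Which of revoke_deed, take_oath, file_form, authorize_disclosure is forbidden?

revoke_deed

From premise 9 we have O(record_transcript).
Premise 11, O(reject_protocol ⊃ ¬record_transcript), contraposes to O(record_transcript ⊃ ¬reject_protocol); with O(record_transcript) we get O(¬reject_protocol).
Premise 2 is O(seal_invoice ⊃ reject_protocol); contrapositively O(¬reject_protocol ⊃ ¬seal_invoice). Since O(¬reject_protocol) holds, K gives O(¬seal_invoice).
Premise 4 is O(¬file_dataset ⊃ seal_invoice); contrapositively O(¬seal_invoice ⊃ file_dataset). Since O(¬seal_invoice) holds, K gives O(file_dataset).
Premise 6, O(revoke_deed ⊃ ¬file_dataset), contraposes to O(file_dataset ⊃ ¬revoke_deed); with O(file_dataset) we get O(¬revoke_deed).
So O(¬revoke_deed) holds, i.e. revoke_deed is forbidden. None of the other listed options is forbidden under the premises.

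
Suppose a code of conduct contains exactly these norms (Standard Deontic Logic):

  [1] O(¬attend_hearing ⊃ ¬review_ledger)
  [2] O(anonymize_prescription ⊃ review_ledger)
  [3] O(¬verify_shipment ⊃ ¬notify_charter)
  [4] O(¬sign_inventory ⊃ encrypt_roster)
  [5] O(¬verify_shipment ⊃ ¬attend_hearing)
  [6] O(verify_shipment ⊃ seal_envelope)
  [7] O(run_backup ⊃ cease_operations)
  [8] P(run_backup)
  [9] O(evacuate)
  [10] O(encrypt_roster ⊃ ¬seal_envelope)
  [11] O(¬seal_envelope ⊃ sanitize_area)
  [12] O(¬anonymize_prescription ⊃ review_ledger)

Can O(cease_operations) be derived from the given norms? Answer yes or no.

No

Premise 7 is O(run_backup ⊃ cease_operations), but O(run_backup) is not derivable from the premises (the permission P(run_backup) asserts only ¬O(¬run_backup), not O(run_backup)), so it does not yield O(cease_operations).
No other premise forces O(cease_operations). An ideal world satisfying every premise can still have cease_operations false, so O(cease_operations) is not derivable.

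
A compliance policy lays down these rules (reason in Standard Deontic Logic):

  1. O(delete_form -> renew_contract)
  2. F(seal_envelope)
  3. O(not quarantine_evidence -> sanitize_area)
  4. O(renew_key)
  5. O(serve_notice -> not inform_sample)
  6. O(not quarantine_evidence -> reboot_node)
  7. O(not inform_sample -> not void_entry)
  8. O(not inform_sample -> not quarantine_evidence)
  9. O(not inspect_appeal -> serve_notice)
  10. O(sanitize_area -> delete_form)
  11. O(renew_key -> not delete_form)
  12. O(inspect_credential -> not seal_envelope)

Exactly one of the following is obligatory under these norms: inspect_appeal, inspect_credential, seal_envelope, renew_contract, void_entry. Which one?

Premise 4 states O(renew_key) outright.
Applying K to premise 11 (O(renew_key -> not delete_form)) and O(renew_key) yields O(not delete_form).
Premise 10, O(sanitize_area -> delete_form), contraposes to O(not delete_form -> not sanitize_area); with O(not delete_form) we get O(not sanitize_area).
Premise 3 is O(not quarantine_evidence -> sanitize_area); contrapositively O(not sanitize_area -> quarantine_evidence). Since O(not sanitize_area) holds, K gives O(quarantine_evidence).
Premise 8, O(not inform_sample -> not quarantine_evidence), contraposes to O(quarantine_evidence -> inform_sample); with O(quarantine_evidence) we get O(inform_sample).
The contrapositive of premise 5 (O(serve_notice -> not inform_sample)) is O(inform_sample -> not serve_notice), and O(inform_sample) is already established, so O(not serve_notice).
The contrapositive of premise 9 (O(not inspect_appeal -> serve_notice)) is O(not serve_notice -> inspect_appeal), and O(not serve_notice) is already established, so O(inspect_appeal).
So O(inspect_appeal) holds — inspect_appeal is obligatory. None of the other listed options is made obligatory by any chain of premises.

inspect_appeal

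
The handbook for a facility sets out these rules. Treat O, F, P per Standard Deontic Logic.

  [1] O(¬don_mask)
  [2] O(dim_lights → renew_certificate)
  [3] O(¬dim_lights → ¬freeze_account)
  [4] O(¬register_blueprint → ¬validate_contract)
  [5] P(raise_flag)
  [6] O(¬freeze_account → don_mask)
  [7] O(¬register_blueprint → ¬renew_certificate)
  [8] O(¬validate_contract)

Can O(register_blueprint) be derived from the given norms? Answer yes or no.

Premise 1 gives O(¬don_mask).
The contrapositive of premise 6 (O(¬freeze_account → don_mask)) is O(¬don_mask → freeze_account), and O(¬don_mask) is already established, so O(freeze_account).
Premise 3, O(¬dim_lights → ¬freeze_account), contraposes to O(freeze_account → dim_lights); with O(freeze_account) we get O(dim_lights).
With premise 2, O(dim_lights → renew_certificate), the K-axiom yields O(renew_certificate).
The contrapositive of premise 7 (O(¬register_blueprint → ¬renew_certificate)) is O(renew_certificate → register_blueprint), and O(renew_certificate) is already established, so O(register_blueprint).
Premises 4, 5, 8 do not contribute to this derivation.
So O(register_blueprint) follows.

Yes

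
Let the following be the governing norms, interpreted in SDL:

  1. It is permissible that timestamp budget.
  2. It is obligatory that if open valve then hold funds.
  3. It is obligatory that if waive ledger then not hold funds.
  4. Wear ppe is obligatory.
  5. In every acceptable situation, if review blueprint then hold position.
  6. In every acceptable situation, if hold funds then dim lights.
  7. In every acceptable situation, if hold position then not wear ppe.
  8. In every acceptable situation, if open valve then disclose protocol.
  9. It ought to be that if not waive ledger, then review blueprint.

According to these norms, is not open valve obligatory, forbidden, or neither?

Obligatory

Premise 4 gives O(wear_ppe).
Premise 7, O(hold_position → ¬wear_ppe), contraposes to O(wear_ppe → ¬hold_position); with O(wear_ppe) we get O(¬hold_position).
Premise 5 is O(review_blueprint → hold_position); contrapositively O(¬hold_position → ¬review_blueprint). Since O(¬hold_position) holds, K gives O(¬review_blueprint).
The contrapositive of premise 9 (O(¬waive_ledger → review_blueprint)) is O(¬review_blueprint → waive_ledger), and O(¬review_blueprint) is already established, so O(waive_ledger).
With premise 3, O(waive_ledger → ¬hold_funds), the K-axiom yields O(¬hold_funds).
Premise 2, O(open_valve → hold_funds), contraposes to O(¬hold_funds → ¬open_valve); with O(¬hold_funds) we get O(¬open_valve).
Premises 1, 6, 8 do not contribute to this derivation.
Hence ¬open_valve is obligatory.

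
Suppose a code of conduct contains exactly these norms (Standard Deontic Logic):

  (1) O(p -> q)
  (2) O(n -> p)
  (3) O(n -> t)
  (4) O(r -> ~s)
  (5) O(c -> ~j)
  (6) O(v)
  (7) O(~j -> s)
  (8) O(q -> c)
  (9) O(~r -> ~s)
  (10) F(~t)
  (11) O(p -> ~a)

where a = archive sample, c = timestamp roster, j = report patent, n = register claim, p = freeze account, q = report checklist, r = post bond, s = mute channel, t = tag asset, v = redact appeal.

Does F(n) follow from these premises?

Premises 9 and 4 are O(~r -> ~s) and O(r -> ~s); every ideal world satisfies ~r or r, so in either case ~s holds — hence O(~s).
The contrapositive of premise 7 (O(~j -> s)) is O(~s -> j), and O(~s) is already established, so O(j).
The contrapositive of premise 5 (O(c -> ~j)) is O(j -> ~c), and O(j) is already established, so O(~c).
The contrapositive of premise 8 (O(q -> c)) is O(~c -> ~q), and O(~c) is already established, so O(~q).
Premise 1, O(p -> q), contraposes to O(~q -> ~p); with O(~q) we get O(~p).
Premise 2 is O(n -> p); contrapositively O(~p -> ~n). Since O(~p) holds, K gives O(~n).
Premises 3, 6, 10, 11 do not contribute to this derivation.
So O(~n) holds, i.e. F(n). The claim follows.

Yes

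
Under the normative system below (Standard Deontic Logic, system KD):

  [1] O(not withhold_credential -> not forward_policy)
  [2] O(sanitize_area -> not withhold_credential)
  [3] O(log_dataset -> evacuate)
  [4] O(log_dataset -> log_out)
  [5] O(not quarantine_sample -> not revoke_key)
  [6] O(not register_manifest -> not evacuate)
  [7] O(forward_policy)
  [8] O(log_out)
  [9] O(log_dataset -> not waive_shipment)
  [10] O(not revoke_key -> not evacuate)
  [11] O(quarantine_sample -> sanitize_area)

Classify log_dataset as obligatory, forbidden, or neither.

Forbidden

From premise 7 we have O(forward_policy).
The contrapositive of premise 1 (O(not withhold_credential -> not forward_policy)) is O(forward_policy -> withhold_credential), and O(forward_policy) is already established, so O(withhold_credential).
The contrapositive of premise 2 (O(sanitize_area -> not withhold_credential)) is O(withhold_credential -> not sanitize_area), and O(withhold_credential) is already established, so O(not sanitize_area).
Premise 11 is O(quarantine_sample -> sanitize_area); contrapositively O(not sanitize_area -> not quarantine_sample). Since O(not sanitize_area) holds, K gives O(not quarantine_sample).
From O(not quarantine_sample) and premise 5, O(not quarantine_sample -> not revoke_key), we obtain O(not revoke_key).
From O(not revoke_key) and premise 10, O(not revoke_key -> not evacuate), we obtain O(not evacuate).
The contrapositive of premise 3 (O(log_dataset -> evacuate)) is O(not evacuate -> not log_dataset), and O(not evacuate) is already established, so O(not log_dataset).
Premises 4, 6, 8, 9 do not contribute to this derivation.
Thus O(not log_dataset), which is F(log_dataset): log_dataset is forbidden.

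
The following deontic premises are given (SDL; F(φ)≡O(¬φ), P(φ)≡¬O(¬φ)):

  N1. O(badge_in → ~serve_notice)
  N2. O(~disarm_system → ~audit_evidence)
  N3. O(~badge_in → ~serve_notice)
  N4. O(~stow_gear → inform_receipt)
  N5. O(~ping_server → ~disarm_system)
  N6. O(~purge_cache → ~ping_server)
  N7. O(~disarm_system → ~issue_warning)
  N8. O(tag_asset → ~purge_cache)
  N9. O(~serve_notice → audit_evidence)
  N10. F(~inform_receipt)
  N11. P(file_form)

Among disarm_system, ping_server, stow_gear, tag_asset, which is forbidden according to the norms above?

tag_asset

By case analysis on ~badge_in: premise 3 gives O(~badge_in → ~serve_notice) and premise 1 gives O(badge_in → ~serve_notice), so O(~serve_notice) either way.
Applying K to premise 9 (O(~serve_notice → audit_evidence)) and O(~serve_notice) yields O(audit_evidence).
Premise 2 is O(~disarm_system → ~audit_evidence); contrapositively O(audit_evidence → disarm_system). Since O(audit_evidence) holds, K gives O(disarm_system).
Premise 5, O(~ping_server → ~disarm_system), contraposes to O(disarm_system → ping_server); with O(disarm_system) we get O(ping_server).
Premise 6, O(~purge_cache → ~ping_server), contraposes to O(ping_server → purge_cache); with O(ping_server) we get O(purge_cache).
The contrapositive of premise 8 (O(tag_asset → ~purge_cache)) is O(purge_cache → ~tag_asset), and O(purge_cache) is already established, so O(~tag_asset).
So O(~tag_asset) holds, i.e. tag_asset is forbidden. None of the other listed options is forbidden under the premises.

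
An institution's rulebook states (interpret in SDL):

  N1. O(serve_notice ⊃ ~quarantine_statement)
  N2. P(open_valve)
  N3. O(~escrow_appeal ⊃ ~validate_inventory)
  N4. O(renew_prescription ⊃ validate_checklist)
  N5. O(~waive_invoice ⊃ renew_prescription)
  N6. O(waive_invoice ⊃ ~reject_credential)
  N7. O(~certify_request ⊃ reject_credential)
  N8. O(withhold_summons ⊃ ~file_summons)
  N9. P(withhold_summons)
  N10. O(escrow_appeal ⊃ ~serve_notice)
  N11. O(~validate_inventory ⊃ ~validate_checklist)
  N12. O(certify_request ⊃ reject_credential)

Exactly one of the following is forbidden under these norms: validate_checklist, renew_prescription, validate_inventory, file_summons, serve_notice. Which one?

Premises 12 and 7 cover both cases: O(certify_request ⊃ reject_credential) and O(~certify_request ⊃ reject_credential). Since certify_request ∨ ~certify_request is a tautology, O(reject_credential) follows.
Premise 6, O(waive_invoice ⊃ ~reject_credential), contraposes to O(reject_credential ⊃ ~waive_invoice); with O(reject_credential) we get O(~waive_invoice).
Applying K to premise 5 (O(~waive_invoice ⊃ renew_prescription)) and O(~waive_invoice) yields O(renew_prescription).
With premise 4, O(renew_prescription ⊃ validate_checklist), the K-axiom yields O(validate_checklist).
Premise 11 is O(~validate_inventory ⊃ ~validate_checklist); contrapositively O(validate_checklist ⊃ validate_inventory). Since O(validate_checklist) holds, K gives O(validate_inventory).
Premise 3, O(~escrow_appeal ⊃ ~validate_inventory), contraposes to O(validate_inventory ⊃ escrow_appeal); with O(validate_inventory) we get O(escrow_appeal).
From O(escrow_appeal) and premise 10, O(escrow_appeal ⊃ ~serve_notice), we obtain O(~serve_notice).
So O(~serve_notice) holds, i.e. serve_notice is forbidden. None of the other listed options is forbidden under the premises.

serve_notice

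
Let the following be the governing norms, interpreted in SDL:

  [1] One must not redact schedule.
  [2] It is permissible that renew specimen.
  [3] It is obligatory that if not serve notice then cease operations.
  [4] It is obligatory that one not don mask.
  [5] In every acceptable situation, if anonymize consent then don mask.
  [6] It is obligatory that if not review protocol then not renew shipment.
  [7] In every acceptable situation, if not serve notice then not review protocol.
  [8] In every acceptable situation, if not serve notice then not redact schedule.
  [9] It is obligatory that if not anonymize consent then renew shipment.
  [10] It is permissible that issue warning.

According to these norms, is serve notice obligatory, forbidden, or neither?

From premise 4 we have O(¬don_mask).
Premise 5 is O(anonymize_consent → don_mask); contrapositively O(¬don_mask → ¬anonymize_consent). Since O(¬don_mask) holds, K gives O(¬anonymize_consent).
Premise 9 is O(¬anonymize_consent → renew_shipment); since O(¬anonymize_consent), deontic closure gives O(renew_shipment).
Premise 6 is O(¬review_protocol → ¬renew_shipment); contrapositively O(renew_shipment → review_protocol). Since O(renew_shipment) holds, K gives O(review_protocol).
Premise 7 is O(¬serve_notice → ¬review_protocol); contrapositively O(review_protocol → serve_notice). Since O(review_protocol) holds, K gives O(serve_notice).
Premises 1, 2, 3, 8, 10 do not contribute to this derivation.
Hence serve_notice is obligatory.

Obligatory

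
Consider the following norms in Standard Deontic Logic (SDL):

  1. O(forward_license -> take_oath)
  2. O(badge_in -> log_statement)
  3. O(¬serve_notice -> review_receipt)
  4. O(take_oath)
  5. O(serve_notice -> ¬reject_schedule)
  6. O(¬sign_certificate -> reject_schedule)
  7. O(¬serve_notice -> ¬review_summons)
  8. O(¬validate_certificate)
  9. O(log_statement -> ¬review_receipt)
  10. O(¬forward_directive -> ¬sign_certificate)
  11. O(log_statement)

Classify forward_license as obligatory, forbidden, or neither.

Premise 1 is O(forward_license -> take_oath); even if O(take_oath) held, inferring O(forward_license) would be affirming the consequent — invalid.
No premise or chain of K-axiom applications forces O(forward_license), and none forces O(¬forward_license). So forward_license is neither obligatory nor forbidden under these norms.

Neither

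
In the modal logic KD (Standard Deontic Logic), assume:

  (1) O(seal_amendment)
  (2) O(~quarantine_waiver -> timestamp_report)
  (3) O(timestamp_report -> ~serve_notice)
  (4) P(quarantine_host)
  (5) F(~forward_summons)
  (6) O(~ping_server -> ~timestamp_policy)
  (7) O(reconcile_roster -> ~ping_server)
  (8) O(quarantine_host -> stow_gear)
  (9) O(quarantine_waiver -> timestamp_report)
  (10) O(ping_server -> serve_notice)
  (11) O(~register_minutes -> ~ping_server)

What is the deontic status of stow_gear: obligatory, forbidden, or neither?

Premise 8 is O(quarantine_host -> stow_gear), but O(quarantine_host) is not derivable from the premises (the permission P(quarantine_host) asserts only ~O(~quarantine_host), not O(quarantine_host)), so it does not yield O(stow_gear).
No premise or chain of K-axiom applications forces O(stow_gear), and none forces O(~stow_gear). So stow_gear is neither obligatory nor forbidden under these norms.

Neither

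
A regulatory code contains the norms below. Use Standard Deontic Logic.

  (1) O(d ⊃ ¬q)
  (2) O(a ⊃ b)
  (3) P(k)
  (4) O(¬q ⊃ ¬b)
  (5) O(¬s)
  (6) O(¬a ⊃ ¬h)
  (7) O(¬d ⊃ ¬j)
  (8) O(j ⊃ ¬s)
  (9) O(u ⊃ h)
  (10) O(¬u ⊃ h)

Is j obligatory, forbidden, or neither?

Premises 9 and 10 cover both cases: O(u ⊃ h) and O(¬u ⊃ h). Since u ∨ ¬u is a tautology, O(h) follows.
Premise 6 is O(¬a ⊃ ¬h); contrapositively O(h ⊃ a). Since O(h) holds, K gives O(a).
Applying K to premise 2 (O(a ⊃ b)) and O(a) yields O(b).
The contrapositive of premise 4 (O(¬q ⊃ ¬b)) is O(b ⊃ q), and O(b) is already established, so O(q).
Premise 1, O(d ⊃ ¬q), contraposes to O(q ⊃ ¬d); with O(q) we get O(¬d).
Premise 7 is O(¬d ⊃ ¬j); since O(¬d), deontic closure gives O(¬j).
Premises 3, 5, 8 do not contribute to this derivation.
Thus O(¬j), which is F(j): j is forbidden.

Forbidden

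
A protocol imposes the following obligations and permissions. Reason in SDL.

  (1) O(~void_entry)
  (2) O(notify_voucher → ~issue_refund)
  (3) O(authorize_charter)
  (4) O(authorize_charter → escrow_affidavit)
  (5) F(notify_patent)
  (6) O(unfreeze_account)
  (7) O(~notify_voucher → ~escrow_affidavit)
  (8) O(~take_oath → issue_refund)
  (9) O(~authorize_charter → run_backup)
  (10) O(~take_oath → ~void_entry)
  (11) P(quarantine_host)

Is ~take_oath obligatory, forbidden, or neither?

Forbidden

Premise 3 gives O(authorize_charter).
Applying K to premise 4 (O(authorize_charter → escrow_affidavit)) and O(authorize_charter) yields O(escrow_affidavit).
The contrapositive of premise 7 (O(~notify_voucher → ~escrow_affidavit)) is O(escrow_affidavit → notify_voucher), and O(escrow_affidavit) is already established, so O(notify_voucher).
Applying K to premise 2 (O(notify_voucher → ~issue_refund)) and O(notify_voucher) yields O(~issue_refund).
Premise 8 is O(~take_oath → issue_refund); contrapositively O(~issue_refund → take_oath). Since O(~issue_refund) holds, K gives O(take_oath).
Premises 1, 5, 6, 9, 10, 11 do not contribute to this derivation.
Thus O(take_oath), which is F(~take_oath): ~take_oath is forbidden.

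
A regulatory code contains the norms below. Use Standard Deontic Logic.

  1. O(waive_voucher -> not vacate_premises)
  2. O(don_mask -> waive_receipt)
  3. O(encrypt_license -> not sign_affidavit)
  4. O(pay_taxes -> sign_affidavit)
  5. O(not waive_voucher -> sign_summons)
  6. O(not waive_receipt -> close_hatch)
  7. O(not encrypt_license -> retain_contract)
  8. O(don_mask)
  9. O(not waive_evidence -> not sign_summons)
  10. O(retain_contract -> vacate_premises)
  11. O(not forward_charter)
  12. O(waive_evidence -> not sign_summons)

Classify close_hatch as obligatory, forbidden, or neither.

Neither

Premise 6 is O(not waive_receipt -> close_hatch), but O(not waive_receipt) is not derivable from the premises, so it does not yield O(close_hatch).
No premise or chain of K-axiom applications forces O(close_hatch), and none forces O(not close_hatch). So close_hatch is neither obligatory nor forbidden under these norms.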